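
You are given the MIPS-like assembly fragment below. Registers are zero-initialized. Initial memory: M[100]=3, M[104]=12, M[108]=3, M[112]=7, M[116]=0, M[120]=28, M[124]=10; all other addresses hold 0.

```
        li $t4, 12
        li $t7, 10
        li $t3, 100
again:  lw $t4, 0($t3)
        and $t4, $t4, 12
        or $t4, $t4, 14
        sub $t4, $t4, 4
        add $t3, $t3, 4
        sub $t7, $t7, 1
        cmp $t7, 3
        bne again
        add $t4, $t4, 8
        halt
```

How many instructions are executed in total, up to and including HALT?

$t4=12
$t7=10
$t3=100
$t4=M[100]=3
$t4=3&12=0
$t4=0|14=14
$t4=14-4=10
$t3=100+4=104
$t7=10-1=9
cmp $t7, 3  (cmp 9,3)
bne again: taken
$t4=M[104]=12
$t4=12&12=12
$t4=12|14=14
$t4=14-4=10
$t3=104+4=108
$t7=9-1=8
cmp $t7, 3  (cmp 8,3)
bne again: taken
$t4=M[108]=3
$t4=3&12=0
$t4=0|14=14
$t4=14-4=10
$t3=108+4=112
$t7=8-1=7
cmp $t7, 3  (cmp 7,3)
bne again: taken
$t4=M[112]=7
$t4=7&12=4
$t4=4|14=14
$t4=14-4=10
$t3=112+4=116
$t7=7-1=6
cmp $t7, 3  (cmp 6,3)
bne again: taken
$t4=M[116]=0
$t4=0&12=0
$t4=0|14=14
$t4=14-4=10
$t3=116+4=120
$t7=6-1=5
cmp $t7, 3  (cmp 5,3)
bne again: taken
$t4=M[120]=28
$t4=28&12=12
$t4=12|14=14
$t4=14-4=10
$t3=120+4=124
$t7=5-1=4
cmp $t7, 3  (cmp 4,3)
bne again: taken
$t4=M[124]=10
$t4=10&12=8
$t4=8|14=14
$t4=14-4=10
$t3=124+4=128
$t7=4-1=3
cmp $t7, 3  (cmp 3,3)
bne again: not taken
$t4=10+8=18
halt.
Total executed instructions: 61.

61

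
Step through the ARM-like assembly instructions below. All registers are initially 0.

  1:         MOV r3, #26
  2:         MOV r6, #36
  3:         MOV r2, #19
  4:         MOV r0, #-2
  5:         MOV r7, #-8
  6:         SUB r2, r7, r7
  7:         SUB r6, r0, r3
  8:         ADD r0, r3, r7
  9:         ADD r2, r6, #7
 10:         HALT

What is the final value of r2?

-21

MOV r3, #26 → r3=26
MOV r6, #36 → r6=36
MOV r2, #19 → r2=19
MOV r0, #-2 → r0=-2
MOV r7, #-8 → r7=-8
SUB r2, r7, r7 → r2=(-8)-(-8)=0
SUB r6, r0, r3 → r6=(-2)-26=-28
ADD r0, r3, r7 → r0=26+(-8)=18
ADD r2, r6, #7 → r2=(-28)+7=-21
halt.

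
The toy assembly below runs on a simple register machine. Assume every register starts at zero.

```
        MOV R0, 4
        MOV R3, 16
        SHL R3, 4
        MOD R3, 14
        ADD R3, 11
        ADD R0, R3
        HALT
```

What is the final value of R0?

19

MOV R0, 4 → R0=4
MOV R3, 16 → R3=16
SHL R3, 4 → R3=16<<4=256
MOD R3, 14 → R3=256%14=4
ADD R3, 11 → R3=4+11=15
ADD R0, R3 → R0=4+15=19
halt.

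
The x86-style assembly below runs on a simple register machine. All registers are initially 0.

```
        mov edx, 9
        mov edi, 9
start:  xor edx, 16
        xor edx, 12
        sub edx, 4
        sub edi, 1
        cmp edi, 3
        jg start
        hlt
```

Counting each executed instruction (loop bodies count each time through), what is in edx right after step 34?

13

after mov edx, 9: edx=9
after mov edi, 9: edi=9
after xor edx, 16: edx=9^16=25
after xor edx, 12: edx=25^12=21
after sub edx, 4: edx=21-4=17
after sub edi, 1: edi=9-1=8
cmp edi, 3  (cmp 8,3)
jg start: taken
after xor edx, 16: edx=17^16=1
after xor edx, 12: edx=1^12=13
after sub edx, 4: edx=13-4=9
after sub edi, 1: edi=8-1=7
cmp edi, 3  (cmp 7,3)
jg start: taken
after xor edx, 16: edx=9^16=25
after xor edx, 12: edx=25^12=21
after sub edx, 4: edx=21-4=17
after sub edi, 1: edi=7-1=6
cmp edi, 3  (cmp 6,3)
jg start: taken
after xor edx, 16: edx=17^16=1
after xor edx, 12: edx=1^12=13
after sub edx, 4: edx=13-4=9
after sub edi, 1: edi=6-1=5
cmp edi, 3  (cmp 5,3)
jg start: taken
after xor edx, 16: edx=9^16=25
after xor edx, 12: edx=25^12=21
after sub edx, 4: edx=21-4=17
after sub edi, 1: edi=5-1=4
cmp edi, 3  (cmp 4,3)
jg start: taken
after xor edx, 16: edx=17^16=1
after xor edx, 12: edx=1^12=13
After step 34: edx = 13.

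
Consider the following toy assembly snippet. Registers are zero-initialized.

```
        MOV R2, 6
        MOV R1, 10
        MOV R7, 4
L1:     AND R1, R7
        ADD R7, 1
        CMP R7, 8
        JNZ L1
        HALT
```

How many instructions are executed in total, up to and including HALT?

MOV R2, 6 → R2=6
MOV R1, 10 → R1=10
MOV R7, 4 → R7=4
AND R1, R7 → R1=10&4=0
ADD R7, 1 → R7=4+1=5
CMP R7, 8  (cmp 5,8)
JNZ L1: taken
AND R1, R7 → R1=0&5=0
ADD R7, 1 → R7=5+1=6
CMP R7, 8  (cmp 6,8)
JNZ L1: taken
AND R1, R7 → R1=0&6=0
ADD R7, 1 → R7=6+1=7
CMP R7, 8  (cmp 7,8)
JNZ L1: taken
AND R1, R7 → R1=0&7=0
ADD R7, 1 → R7=7+1=8
CMP R7, 8  (cmp 8,8)
JNZ L1: not taken
halt.
Total executed instructions: 20.

20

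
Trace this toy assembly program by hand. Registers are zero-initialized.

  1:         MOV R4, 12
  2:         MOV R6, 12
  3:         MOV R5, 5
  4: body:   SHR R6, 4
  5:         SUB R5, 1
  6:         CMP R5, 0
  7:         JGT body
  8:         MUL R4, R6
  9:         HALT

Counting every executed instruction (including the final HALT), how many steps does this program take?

25

after MOV R4, 12: R4=12
after MOV R6, 12: R6=12
after MOV R5, 5: R5=5
after SHR R6, 4: R6=12>>4=0
after SUB R5, 1: R5=5-1=4
CMP R5, 0  (cmp 4,0)
JGT body: taken
after SHR R6, 4: R6=0>>4=0
after SUB R5, 1: R5=4-1=3
CMP R5, 0  (cmp 3,0)
JGT body: taken
after SHR R6, 4: R6=0>>4=0
after SUB R5, 1: R5=3-1=2
CMP R5, 0  (cmp 2,0)
JGT body: taken
after SHR R6, 4: R6=0>>4=0
after SUB R5, 1: R5=2-1=1
CMP R5, 0  (cmp 1,0)
JGT body: taken
after SHR R6, 4: R6=0>>4=0
after SUB R5, 1: R5=1-1=0
CMP R5, 0  (cmp 0,0)
JGT body: not taken
after MUL R4, R6: R4=12*0=0
halt.
Total executed instructions: 25.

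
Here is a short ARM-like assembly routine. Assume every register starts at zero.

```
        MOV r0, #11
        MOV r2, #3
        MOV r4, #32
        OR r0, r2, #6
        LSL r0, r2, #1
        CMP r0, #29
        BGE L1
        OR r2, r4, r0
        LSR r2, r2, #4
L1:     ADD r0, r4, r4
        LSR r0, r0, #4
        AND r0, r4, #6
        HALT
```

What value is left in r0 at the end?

0

r0=11
r2=3
r4=32
r0=3|6=7
r0=3<<1=6
CMP r0, #29  (cmp 6,29)
BGE L1: not taken
r2=32|6=38
r2=38>>4=2
r0=32+32=64
r0=64>>4=4
r0=32&6=0
halt.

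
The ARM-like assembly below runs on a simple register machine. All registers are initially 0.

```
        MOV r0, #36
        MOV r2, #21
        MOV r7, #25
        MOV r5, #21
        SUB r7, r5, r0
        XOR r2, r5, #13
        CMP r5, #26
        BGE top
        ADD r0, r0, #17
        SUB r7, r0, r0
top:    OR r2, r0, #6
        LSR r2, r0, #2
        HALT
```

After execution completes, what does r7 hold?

r0=36
r2=21
r7=25
r5=21
r7=21-36=-15
r2=21^13=24
CMP r5, #26  (cmp 21,26)
BGE top: not taken
r0=36+17=53
r7=53-53=0
r2=53|6=55
r2=53>>2=13
halt.

0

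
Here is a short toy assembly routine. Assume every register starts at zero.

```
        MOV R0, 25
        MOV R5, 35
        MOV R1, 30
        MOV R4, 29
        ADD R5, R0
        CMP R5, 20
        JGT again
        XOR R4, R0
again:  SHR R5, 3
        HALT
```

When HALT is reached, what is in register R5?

7

R0=25
R5=35
R1=30
R4=29
R5=35+25=60
CMP R5, 20  (cmp 60,20)
JGT again: taken
R5=60>>3=7
halt.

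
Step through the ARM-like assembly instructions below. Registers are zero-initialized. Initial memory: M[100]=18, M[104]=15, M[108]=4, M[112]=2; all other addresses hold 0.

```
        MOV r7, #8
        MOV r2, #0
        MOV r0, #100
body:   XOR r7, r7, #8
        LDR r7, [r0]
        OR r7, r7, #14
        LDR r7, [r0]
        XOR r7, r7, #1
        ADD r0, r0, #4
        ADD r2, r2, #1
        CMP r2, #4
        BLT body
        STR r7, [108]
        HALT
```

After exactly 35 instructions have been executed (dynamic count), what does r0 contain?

r7=8
r2=0
r0=100
r7=8^8=0
r7=M[100]=18
r7=18|14=30
r7=M[100]=18
r7=18^1=19
r0=100+4=104
r2=0+1=1
CMP r2, #4  (cmp 1,4)
BLT body: taken
r7=19^8=27
r7=M[104]=15
r7=15|14=15
r7=M[104]=15
r7=15^1=14
r0=104+4=108
r2=1+1=2
CMP r2, #4  (cmp 2,4)
BLT body: taken
r7=14^8=6
r7=M[108]=4
r7=4|14=14
r7=M[108]=4
r7=4^1=5
r0=108+4=112
r2=2+1=3
CMP r2, #4  (cmp 3,4)
BLT body: taken
r7=5^8=13
r7=M[112]=2
r7=2|14=14
r7=M[112]=2
r7=2^1=3
After step 35: r0 = 112.

112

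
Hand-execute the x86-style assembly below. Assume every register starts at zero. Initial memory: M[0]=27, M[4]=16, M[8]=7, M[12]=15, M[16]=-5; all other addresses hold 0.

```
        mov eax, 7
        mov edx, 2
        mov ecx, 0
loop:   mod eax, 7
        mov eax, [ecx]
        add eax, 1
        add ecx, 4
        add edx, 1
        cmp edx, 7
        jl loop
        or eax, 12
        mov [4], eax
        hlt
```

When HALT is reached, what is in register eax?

mov eax, 7 → eax=7
mov edx, 2 → edx=2
mov ecx, 0 → ecx=0
mod eax, 7 → eax=7%7=0
mov eax, [ecx] → eax=M[0]=27
add eax, 1 → eax=27+1=28
add ecx, 4 → ecx=0+4=4
add edx, 1 → edx=2+1=3
cmp edx, 7  (cmp 3,7)
jl loop: taken
mod eax, 7 → eax=28%7=0
mov eax, [ecx] → eax=M[4]=16
add eax, 1 → eax=16+1=17
add ecx, 4 → ecx=4+4=8
add edx, 1 → edx=3+1=4
cmp edx, 7  (cmp 4,7)
jl loop: taken
mod eax, 7 → eax=17%7=3
mov eax, [ecx] → eax=M[8]=7
add eax, 1 → eax=7+1=8
add ecx, 4 → ecx=8+4=12
add edx, 1 → edx=4+1=5
cmp edx, 7  (cmp 5,7)
jl loop: taken
mod eax, 7 → eax=8%7=1
mov eax, [ecx] → eax=M[12]=15
add eax, 1 → eax=15+1=16
add ecx, 4 → ecx=12+4=16
add edx, 1 → edx=5+1=6
cmp edx, 7  (cmp 6,7)
jl loop: taken
mod eax, 7 → eax=16%7=2
mov eax, [ecx] → eax=M[16]=-5
add eax, 1 → eax=(-5)+1=-4
add ecx, 4 → ecx=16+4=20
add edx, 1 → edx=6+1=7
cmp edx, 7  (cmp 7,7)
jl loop: not taken
or eax, 12 → eax=(-4)|12=-4
mov [4], eax → M[4]=-4
halt.

-4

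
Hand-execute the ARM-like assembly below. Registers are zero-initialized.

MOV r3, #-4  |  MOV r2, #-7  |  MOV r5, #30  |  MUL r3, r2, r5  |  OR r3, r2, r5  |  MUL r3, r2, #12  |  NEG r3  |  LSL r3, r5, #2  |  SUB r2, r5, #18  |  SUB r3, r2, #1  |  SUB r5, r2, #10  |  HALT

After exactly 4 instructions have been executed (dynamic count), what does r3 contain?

-210

r3=-4
r2=-7
r5=30
r3=(-7)*30=-210
After step 4: r3 = -210.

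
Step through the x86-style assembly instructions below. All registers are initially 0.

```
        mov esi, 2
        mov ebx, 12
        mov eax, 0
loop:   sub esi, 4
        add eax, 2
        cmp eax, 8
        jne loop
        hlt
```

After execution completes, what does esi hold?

-14

esi=2
ebx=12
eax=0
esi=2-4=-2
eax=0+2=2
cmp eax, 8  (cmp 2,8)
jne loop: taken
esi=(-2)-4=-6
eax=2+2=4
cmp eax, 8  (cmp 4,8)
jne loop: taken
esi=(-6)-4=-10
eax=4+2=6
cmp eax, 8  (cmp 6,8)
jne loop: taken
esi=(-10)-4=-14
eax=6+2=8
cmp eax, 8  (cmp 8,8)
jne loop: not taken
halt.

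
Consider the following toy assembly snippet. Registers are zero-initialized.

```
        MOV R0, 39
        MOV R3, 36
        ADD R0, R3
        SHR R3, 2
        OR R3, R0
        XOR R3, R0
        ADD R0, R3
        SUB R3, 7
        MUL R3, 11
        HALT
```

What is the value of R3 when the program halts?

R0=39
R3=36
R0=39+36=75
R3=36>>2=9
R3=9|75=75
R3=75^75=0
R0=75+0=75
R3=0-7=-7
R3=(-7)*11=-77
halt.

-77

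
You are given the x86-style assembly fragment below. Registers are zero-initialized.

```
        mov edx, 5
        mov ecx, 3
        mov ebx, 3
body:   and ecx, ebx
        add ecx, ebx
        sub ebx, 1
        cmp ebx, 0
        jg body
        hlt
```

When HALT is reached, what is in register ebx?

after mov edx, 5: edx=5
after mov ecx, 3: ecx=3
after mov ebx, 3: ebx=3
after and ecx, ebx: ecx=3&3=3
after add ecx, ebx: ecx=3+3=6
after sub ebx, 1: ebx=3-1=2
cmp ebx, 0  (cmp 2,0)
jg body: taken
after and ecx, ebx: ecx=6&2=2
after add ecx, ebx: ecx=2+2=4
after sub ebx, 1: ebx=2-1=1
cmp ebx, 0  (cmp 1,0)
jg body: taken
after and ecx, ebx: ecx=4&1=0
after add ecx, ebx: ecx=0+1=1
after sub ebx, 1: ebx=1-1=0
cmp ebx, 0  (cmp 0,0)
jg body: not taken
halt.

0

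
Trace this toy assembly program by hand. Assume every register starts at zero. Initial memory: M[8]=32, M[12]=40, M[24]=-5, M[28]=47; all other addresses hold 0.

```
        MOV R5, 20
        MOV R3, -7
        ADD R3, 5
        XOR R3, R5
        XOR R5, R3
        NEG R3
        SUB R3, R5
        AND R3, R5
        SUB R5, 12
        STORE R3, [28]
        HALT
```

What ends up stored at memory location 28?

24

MOV R5, 20 → R5=20
MOV R3, -7 → R3=-7
ADD R3, 5 → R3=(-7)+5=-2
XOR R3, R5 → R3=(-2)^20=-22
XOR R5, R3 → R5=20^(-22)=-2
NEG R3 → R3=-(-22)=22
SUB R3, R5 → R3=22-(-2)=24
AND R3, R5 → R3=24&(-2)=24
SUB R5, 12 → R5=(-2)-12=-14
STORE R3, [28] → M[28]=24
halt.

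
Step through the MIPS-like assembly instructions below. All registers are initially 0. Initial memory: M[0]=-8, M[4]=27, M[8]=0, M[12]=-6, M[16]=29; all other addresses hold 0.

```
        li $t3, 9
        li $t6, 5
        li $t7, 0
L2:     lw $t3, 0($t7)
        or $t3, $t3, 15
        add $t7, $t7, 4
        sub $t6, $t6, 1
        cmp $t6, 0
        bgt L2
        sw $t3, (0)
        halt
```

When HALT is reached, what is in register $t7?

20

$t3=9
$t6=5
$t7=0
$t3=M[0]=-8
$t3=(-8)|15=-1
$t7=0+4=4
$t6=5-1=4
cmp $t6, 0  (cmp 4,0)
bgt L2: taken
$t3=M[4]=27
$t3=27|15=31
$t7=4+4=8
$t6=4-1=3
cmp $t6, 0  (cmp 3,0)
bgt L2: taken
$t3=M[8]=0
$t3=0|15=15
$t7=8+4=12
$t6=3-1=2
cmp $t6, 0  (cmp 2,0)
bgt L2: taken
$t3=M[12]=-6
$t3=(-6)|15=-1
$t7=12+4=16
$t6=2-1=1
cmp $t6, 0  (cmp 1,0)
bgt L2: taken
$t3=M[16]=29
$t3=29|15=31
$t7=16+4=20
$t6=1-1=0
cmp $t6, 0  (cmp 0,0)
bgt L2: not taken
sw $t3, (0) → M[0]=31
halt.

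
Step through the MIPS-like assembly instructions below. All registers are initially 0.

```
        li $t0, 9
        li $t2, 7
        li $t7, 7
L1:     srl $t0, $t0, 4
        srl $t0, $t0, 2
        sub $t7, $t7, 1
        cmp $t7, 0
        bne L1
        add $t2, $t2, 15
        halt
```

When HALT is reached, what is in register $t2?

22

$t0=9
$t2=7
$t7=7
$t0=9>>4=0
$t0=0>>2=0
$t7=7-1=6
cmp $t7, 0  (cmp 6,0)
bne L1: taken
$t0=0>>4=0
$t0=0>>2=0
$t7=6-1=5
cmp $t7, 0  (cmp 5,0)
bne L1: taken
$t0=0>>4=0
$t0=0>>2=0
$t7=5-1=4
cmp $t7, 0  (cmp 4,0)
bne L1: taken
$t0=0>>4=0
$t0=0>>2=0
$t7=4-1=3
cmp $t7, 0  (cmp 3,0)
bne L1: taken
$t0=0>>4=0
$t0=0>>2=0
$t7=3-1=2
cmp $t7, 0  (cmp 2,0)
bne L1: taken
$t0=0>>4=0
$t0=0>>2=0
$t7=2-1=1
cmp $t7, 0  (cmp 1,0)
bne L1: taken
$t0=0>>4=0
$t0=0>>2=0
$t7=1-1=0
cmp $t7, 0  (cmp 0,0)
bne L1: not taken
$t2=7+15=22
halt.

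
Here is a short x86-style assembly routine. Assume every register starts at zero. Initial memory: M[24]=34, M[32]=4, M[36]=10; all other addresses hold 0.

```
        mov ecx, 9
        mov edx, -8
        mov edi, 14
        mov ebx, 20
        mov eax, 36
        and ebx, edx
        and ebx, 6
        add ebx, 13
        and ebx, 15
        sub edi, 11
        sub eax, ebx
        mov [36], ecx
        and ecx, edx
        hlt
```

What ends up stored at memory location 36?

after mov ecx, 9: ecx=9
after mov edx, -8: edx=-8
after mov edi, 14: edi=14
after mov ebx, 20: ebx=20
after mov eax, 36: eax=36
after and ebx, edx: ebx=20&(-8)=16
after and ebx, 6: ebx=16&6=0
after add ebx, 13: ebx=0+13=13
after and ebx, 15: ebx=13&15=13
after sub edi, 11: edi=14-11=3
after sub eax, ebx: eax=36-13=23
mov [36], ecx → M[36]=9
after and ecx, edx: ecx=9&(-8)=8
halt.

9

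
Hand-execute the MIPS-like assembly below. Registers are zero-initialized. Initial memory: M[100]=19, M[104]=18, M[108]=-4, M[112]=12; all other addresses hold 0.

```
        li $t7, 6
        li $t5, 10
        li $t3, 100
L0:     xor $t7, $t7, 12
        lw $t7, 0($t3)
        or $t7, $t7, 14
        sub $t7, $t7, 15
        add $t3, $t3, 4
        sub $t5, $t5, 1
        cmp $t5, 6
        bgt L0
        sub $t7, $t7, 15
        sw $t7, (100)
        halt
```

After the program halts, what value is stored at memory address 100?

-16

$t7=6
$t5=10
$t3=100
$t7=6^12=10
$t7=M[100]=19
$t7=19|14=31
$t7=31-15=16
$t3=100+4=104
$t5=10-1=9
cmp $t5, 6  (cmp 9,6)
bgt L0: taken
$t7=16^12=28
$t7=M[104]=18
$t7=18|14=30
$t7=30-15=15
$t3=104+4=108
$t5=9-1=8
cmp $t5, 6  (cmp 8,6)
bgt L0: taken
$t7=15^12=3
$t7=M[108]=-4
$t7=(-4)|14=-2
$t7=(-2)-15=-17
$t3=108+4=112
$t5=8-1=7
cmp $t5, 6  (cmp 7,6)
bgt L0: taken
$t7=(-17)^12=-29
$t7=M[112]=12
$t7=12|14=14
$t7=14-15=-1
$t3=112+4=116
$t5=7-1=6
cmp $t5, 6  (cmp 6,6)
bgt L0: not taken
$t7=(-1)-15=-16
sw $t7, (100) → M[100]=-16
halt.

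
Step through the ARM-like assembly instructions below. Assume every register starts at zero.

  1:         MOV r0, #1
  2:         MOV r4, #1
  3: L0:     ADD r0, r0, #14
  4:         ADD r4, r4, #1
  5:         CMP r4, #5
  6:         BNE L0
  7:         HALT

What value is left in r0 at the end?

57

r0=1
r4=1
r0=1+14=15
r4=1+1=2
CMP r4, #5  (cmp 2,5)
BNE L0: taken
r0=15+14=29
r4=2+1=3
CMP r4, #5  (cmp 3,5)
BNE L0: taken
r0=29+14=43
r4=3+1=4
CMP r4, #5  (cmp 4,5)
BNE L0: taken
r0=43+14=57
r4=4+1=5
CMP r4, #5  (cmp 5,5)
BNE L0: not taken
halt.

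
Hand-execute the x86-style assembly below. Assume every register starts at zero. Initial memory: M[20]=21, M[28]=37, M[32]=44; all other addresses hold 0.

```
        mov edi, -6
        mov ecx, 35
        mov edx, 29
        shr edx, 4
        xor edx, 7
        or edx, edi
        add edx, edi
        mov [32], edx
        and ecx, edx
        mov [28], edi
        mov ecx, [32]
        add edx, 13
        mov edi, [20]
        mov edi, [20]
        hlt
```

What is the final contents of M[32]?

-8

after mov edi, -6: edi=-6
after mov ecx, 35: ecx=35
after mov edx, 29: edx=29
after shr edx, 4: edx=29>>4=1
after xor edx, 7: edx=1^7=6
after or edx, edi: edx=6|(-6)=-2
after add edx, edi: edx=(-2)+(-6)=-8
mov [32], edx → M[32]=-8
after and ecx, edx: ecx=35&(-8)=32
mov [28], edi → M[28]=-6
after mov ecx, [32]: ecx=M[32]=-8
after add edx, 13: edx=(-8)+13=5
after mov edi, [20]: edi=M[20]=21
after mov edi, [20]: edi=M[20]=21
halt.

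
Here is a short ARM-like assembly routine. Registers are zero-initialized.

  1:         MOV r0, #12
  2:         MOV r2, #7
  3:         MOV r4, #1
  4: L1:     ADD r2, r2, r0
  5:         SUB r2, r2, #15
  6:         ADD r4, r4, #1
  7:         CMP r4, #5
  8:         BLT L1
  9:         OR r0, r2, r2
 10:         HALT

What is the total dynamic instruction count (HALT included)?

MOV r0, #12 → r0=12
MOV r2, #7 → r2=7
MOV r4, #1 → r4=1
ADD r2, r2, r0 → r2=7+12=19
SUB r2, r2, #15 → r2=19-15=4
ADD r4, r4, #1 → r4=1+1=2
CMP r4, #5  (cmp 2,5)
BLT L1: taken
ADD r2, r2, r0 → r2=4+12=16
SUB r2, r2, #15 → r2=16-15=1
ADD r4, r4, #1 → r4=2+1=3
CMP r4, #5  (cmp 3,5)
BLT L1: taken
ADD r2, r2, r0 → r2=1+12=13
SUB r2, r2, #15 → r2=13-15=-2
ADD r4, r4, #1 → r4=3+1=4
CMP r4, #5  (cmp 4,5)
BLT L1: taken
ADD r2, r2, r0 → r2=(-2)+12=10
SUB r2, r2, #15 → r2=10-15=-5
ADD r4, r4, #1 → r4=4+1=5
CMP r4, #5  (cmp 5,5)
BLT L1: not taken
OR r0, r2, r2 → r0=(-5)|(-5)=-5
halt.
Total executed instructions: 25.

25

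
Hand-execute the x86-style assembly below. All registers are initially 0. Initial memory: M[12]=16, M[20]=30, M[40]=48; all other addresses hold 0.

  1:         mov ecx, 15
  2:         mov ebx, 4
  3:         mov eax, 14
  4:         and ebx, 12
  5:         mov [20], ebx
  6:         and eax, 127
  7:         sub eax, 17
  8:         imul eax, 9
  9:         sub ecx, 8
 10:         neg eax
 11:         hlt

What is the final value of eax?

ecx=15
ebx=4
eax=14
ebx=4&12=4
mov [20], ebx → M[20]=4
eax=14&127=14
eax=14-17=-3
eax=(-3)*9=-27
ecx=15-8=7
eax=-(-27)=27
halt.

27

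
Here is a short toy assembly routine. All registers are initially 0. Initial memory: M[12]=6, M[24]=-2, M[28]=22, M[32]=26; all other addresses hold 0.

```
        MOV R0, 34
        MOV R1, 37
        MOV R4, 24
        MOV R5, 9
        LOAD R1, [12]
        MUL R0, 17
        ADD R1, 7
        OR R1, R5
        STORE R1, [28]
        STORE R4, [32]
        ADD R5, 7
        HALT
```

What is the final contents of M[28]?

13

R0=34
R1=37
R4=24
R5=9
R1=M[12]=6
R0=34*17=578
R1=6+7=13
R1=13|9=13
STORE R1, [28] → M[28]=13
STORE R4, [32] → M[32]=24
R5=9+7=16
halt.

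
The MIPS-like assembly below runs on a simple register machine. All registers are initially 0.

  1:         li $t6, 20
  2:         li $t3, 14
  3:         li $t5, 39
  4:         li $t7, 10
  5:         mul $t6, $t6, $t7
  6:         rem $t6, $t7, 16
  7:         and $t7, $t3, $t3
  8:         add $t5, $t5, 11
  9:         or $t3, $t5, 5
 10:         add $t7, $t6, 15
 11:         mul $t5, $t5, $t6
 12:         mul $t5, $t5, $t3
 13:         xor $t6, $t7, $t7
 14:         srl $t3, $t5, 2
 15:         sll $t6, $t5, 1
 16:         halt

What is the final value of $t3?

6875

li $t6, 20 → $t6=20
li $t3, 14 → $t3=14
li $t5, 39 → $t5=39
li $t7, 10 → $t7=10
mul $t6, $t6, $t7 → $t6=20*10=200
rem $t6, $t7, 16 → $t6=10%16=10
and $t7, $t3, $t3 → $t7=14&14=14
add $t5, $t5, 11 → $t5=39+11=50
or $t3, $t5, 5 → $t3=50|5=55
add $t7, $t6, 15 → $t7=10+15=25
mul $t5, $t5, $t6 → $t5=50*10=500
mul $t5, $t5, $t3 → $t5=500*55=27500
xor $t6, $t7, $t7 → $t6=25^25=0
srl $t3, $t5, 2 → $t3=27500>>2=6875
sll $t6, $t5, 1 → $t6=27500<<1=55000
halt.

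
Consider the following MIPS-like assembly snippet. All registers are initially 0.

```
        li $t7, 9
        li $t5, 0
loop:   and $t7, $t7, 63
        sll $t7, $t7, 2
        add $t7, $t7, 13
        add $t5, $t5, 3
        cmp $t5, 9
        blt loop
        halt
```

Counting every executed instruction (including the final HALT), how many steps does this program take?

21

li $t7, 9 → $t7=9
li $t5, 0 → $t5=0
and $t7, $t7, 63 → $t7=9&63=9
sll $t7, $t7, 2 → $t7=9<<2=36
add $t7, $t7, 13 → $t7=36+13=49
add $t5, $t5, 3 → $t5=0+3=3
cmp $t5, 9  (cmp 3,9)
blt loop: taken
and $t7, $t7, 63 → $t7=49&63=49
sll $t7, $t7, 2 → $t7=49<<2=196
add $t7, $t7, 13 → $t7=196+13=209
add $t5, $t5, 3 → $t5=3+3=6
cmp $t5, 9  (cmp 6,9)
blt loop: taken
and $t7, $t7, 63 → $t7=209&63=17
sll $t7, $t7, 2 → $t7=17<<2=68
add $t7, $t7, 13 → $t7=68+13=81
add $t5, $t5, 3 → $t5=6+3=9
cmp $t5, 9  (cmp 9,9)
blt loop: not taken
halt.
Total executed instructions: 21.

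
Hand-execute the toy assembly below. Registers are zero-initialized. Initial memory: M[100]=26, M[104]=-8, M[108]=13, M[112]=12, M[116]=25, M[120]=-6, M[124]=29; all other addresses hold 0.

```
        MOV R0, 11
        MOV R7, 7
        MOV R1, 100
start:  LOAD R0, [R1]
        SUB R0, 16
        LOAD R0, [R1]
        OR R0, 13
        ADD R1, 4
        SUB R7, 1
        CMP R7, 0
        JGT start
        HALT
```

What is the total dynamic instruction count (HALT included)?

60

R0=11
R7=7
R1=100
R0=M[100]=26
R0=26-16=10
R0=M[100]=26
R0=26|13=31
R1=100+4=104
R7=7-1=6
CMP R7, 0  (cmp 6,0)
JGT start: taken
R0=M[104]=-8
R0=(-8)-16=-24
R0=M[104]=-8
R0=(-8)|13=-3
R1=104+4=108
R7=6-1=5
CMP R7, 0  (cmp 5,0)
JGT start: taken
R0=M[108]=13
R0=13-16=-3
R0=M[108]=13
R0=13|13=13
R1=108+4=112
R7=5-1=4
CMP R7, 0  (cmp 4,0)
JGT start: taken
R0=M[112]=12
R0=12-16=-4
R0=M[112]=12
R0=12|13=13
R1=112+4=116
R7=4-1=3
CMP R7, 0  (cmp 3,0)
JGT start: taken
R0=M[116]=25
R0=25-16=9
R0=M[116]=25
R0=25|13=29
R1=116+4=120
R7=3-1=2
CMP R7, 0  (cmp 2,0)
JGT start: taken
R0=M[120]=-6
R0=(-6)-16=-22
R0=M[120]=-6
R0=(-6)|13=-1
R1=120+4=124
R7=2-1=1
CMP R7, 0  (cmp 1,0)
JGT start: taken
R0=M[124]=29
R0=29-16=13
R0=M[124]=29
R0=29|13=29
R1=124+4=128
R7=1-1=0
CMP R7, 0  (cmp 0,0)
JGT start: not taken
halt.
Total executed instructions: 60.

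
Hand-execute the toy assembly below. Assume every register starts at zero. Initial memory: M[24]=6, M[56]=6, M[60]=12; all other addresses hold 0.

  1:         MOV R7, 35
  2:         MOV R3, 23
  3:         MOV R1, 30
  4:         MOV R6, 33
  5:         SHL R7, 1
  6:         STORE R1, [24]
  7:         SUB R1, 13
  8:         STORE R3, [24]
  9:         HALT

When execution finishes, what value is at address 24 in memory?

R7=35
R3=23
R1=30
R6=33
R7=35<<1=70
STORE R1, [24] → M[24]=30
R1=30-13=17
STORE R3, [24] → M[24]=23
halt.

23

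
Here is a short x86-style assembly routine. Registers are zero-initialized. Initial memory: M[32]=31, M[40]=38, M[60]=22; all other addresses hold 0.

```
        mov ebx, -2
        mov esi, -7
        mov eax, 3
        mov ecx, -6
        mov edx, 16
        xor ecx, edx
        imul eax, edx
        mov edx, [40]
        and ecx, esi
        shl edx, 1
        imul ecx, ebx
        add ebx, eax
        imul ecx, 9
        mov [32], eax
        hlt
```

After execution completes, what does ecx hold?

ebx=-2
esi=-7
eax=3
ecx=-6
edx=16
ecx=(-6)^16=-22
eax=3*16=48
edx=M[40]=38
ecx=(-22)&(-7)=-24
edx=38<<1=76
ecx=(-24)*(-2)=48
ebx=(-2)+48=46
ecx=48*9=432
mov [32], eax → M[32]=48
halt.

432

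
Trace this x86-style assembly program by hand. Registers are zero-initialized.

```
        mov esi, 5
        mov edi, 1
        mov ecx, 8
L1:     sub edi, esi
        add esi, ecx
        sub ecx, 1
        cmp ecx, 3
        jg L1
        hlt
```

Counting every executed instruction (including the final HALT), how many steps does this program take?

29

esi=5
edi=1
ecx=8
edi=1-5=-4
esi=5+8=13
ecx=8-1=7
cmp ecx, 3  (cmp 7,3)
jg L1: taken
edi=(-4)-13=-17
esi=13+7=20
ecx=7-1=6
cmp ecx, 3  (cmp 6,3)
jg L1: taken
edi=(-17)-20=-37
esi=20+6=26
ecx=6-1=5
cmp ecx, 3  (cmp 5,3)
jg L1: taken
edi=(-37)-26=-63
esi=26+5=31
ecx=5-1=4
cmp ecx, 3  (cmp 4,3)
jg L1: taken
edi=(-63)-31=-94
esi=31+4=35
ecx=4-1=3
cmp ecx, 3  (cmp 3,3)
jg L1: not taken
halt.
Total executed instructions: 29.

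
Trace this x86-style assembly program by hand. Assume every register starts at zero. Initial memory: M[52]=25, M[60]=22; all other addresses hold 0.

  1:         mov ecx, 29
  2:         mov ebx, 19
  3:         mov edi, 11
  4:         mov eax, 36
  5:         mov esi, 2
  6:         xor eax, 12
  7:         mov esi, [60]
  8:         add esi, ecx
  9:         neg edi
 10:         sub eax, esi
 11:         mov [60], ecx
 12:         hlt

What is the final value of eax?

-11

mov ecx, 29 → ecx=29
mov ebx, 19 → ebx=19
mov edi, 11 → edi=11
mov eax, 36 → eax=36
mov esi, 2 → esi=2
xor eax, 12 → eax=36^12=40
mov esi, [60] → esi=M[60]=22
add esi, ecx → esi=22+29=51
neg edi → edi=-(11)=-11
sub eax, esi → eax=40-51=-11
mov [60], ecx → M[60]=29
halt.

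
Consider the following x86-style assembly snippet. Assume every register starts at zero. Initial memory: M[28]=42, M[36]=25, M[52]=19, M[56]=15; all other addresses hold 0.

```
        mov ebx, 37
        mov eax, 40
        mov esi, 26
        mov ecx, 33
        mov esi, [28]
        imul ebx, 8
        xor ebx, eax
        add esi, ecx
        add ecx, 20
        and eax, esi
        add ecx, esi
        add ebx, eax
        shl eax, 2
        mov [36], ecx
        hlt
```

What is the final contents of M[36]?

128

ebx=37
eax=40
esi=26
ecx=33
esi=M[28]=42
ebx=37*8=296
ebx=296^40=256
esi=42+33=75
ecx=33+20=53
eax=40&75=8
ecx=53+75=128
ebx=256+8=264
eax=8<<2=32
mov [36], ecx → M[36]=128
halt.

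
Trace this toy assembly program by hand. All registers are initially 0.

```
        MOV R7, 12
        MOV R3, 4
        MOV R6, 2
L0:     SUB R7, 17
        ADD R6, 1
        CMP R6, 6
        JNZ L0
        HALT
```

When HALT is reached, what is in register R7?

-56

after MOV R7, 12: R7=12
after MOV R3, 4: R3=4
after MOV R6, 2: R6=2
after SUB R7, 17: R7=12-17=-5
after ADD R6, 1: R6=2+1=3
CMP R6, 6  (cmp 3,6)
JNZ L0: taken
after SUB R7, 17: R7=(-5)-17=-22
after ADD R6, 1: R6=3+1=4
CMP R6, 6  (cmp 4,6)
JNZ L0: taken
after SUB R7, 17: R7=(-22)-17=-39
after ADD R6, 1: R6=4+1=5
CMP R6, 6  (cmp 5,6)
JNZ L0: taken
after SUB R7, 17: R7=(-39)-17=-56
after ADD R6, 1: R6=5+1=6
CMP R6, 6  (cmp 6,6)
JNZ L0: not taken
halt.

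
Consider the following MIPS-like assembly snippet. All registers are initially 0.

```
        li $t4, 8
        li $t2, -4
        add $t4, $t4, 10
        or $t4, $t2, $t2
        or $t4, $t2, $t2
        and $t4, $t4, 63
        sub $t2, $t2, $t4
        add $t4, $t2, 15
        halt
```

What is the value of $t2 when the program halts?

after li $t4, 8: $t4=8
after li $t2, -4: $t2=-4
after add $t4, $t4, 10: $t4=8+10=18
after or $t4, $t2, $t2: $t4=(-4)|(-4)=-4
after or $t4, $t2, $t2: $t4=(-4)|(-4)=-4
after and $t4, $t4, 63: $t4=(-4)&63=60
after sub $t2, $t2, $t4: $t2=(-4)-60=-64
after add $t4, $t2, 15: $t4=(-64)+15=-49
halt.

-64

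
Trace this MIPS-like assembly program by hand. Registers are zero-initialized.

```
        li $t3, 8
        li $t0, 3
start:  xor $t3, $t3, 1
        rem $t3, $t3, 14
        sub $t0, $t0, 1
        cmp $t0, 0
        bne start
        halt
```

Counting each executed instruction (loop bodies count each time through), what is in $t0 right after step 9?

li $t3, 8 → $t3=8
li $t0, 3 → $t0=3
xor $t3, $t3, 1 → $t3=8^1=9
rem $t3, $t3, 14 → $t3=9%14=9
sub $t0, $t0, 1 → $t0=3-1=2
cmp $t0, 0  (cmp 2,0)
bne start: taken
xor $t3, $t3, 1 → $t3=9^1=8
rem $t3, $t3, 14 → $t3=8%14=8
After step 9: $t0 = 2.

2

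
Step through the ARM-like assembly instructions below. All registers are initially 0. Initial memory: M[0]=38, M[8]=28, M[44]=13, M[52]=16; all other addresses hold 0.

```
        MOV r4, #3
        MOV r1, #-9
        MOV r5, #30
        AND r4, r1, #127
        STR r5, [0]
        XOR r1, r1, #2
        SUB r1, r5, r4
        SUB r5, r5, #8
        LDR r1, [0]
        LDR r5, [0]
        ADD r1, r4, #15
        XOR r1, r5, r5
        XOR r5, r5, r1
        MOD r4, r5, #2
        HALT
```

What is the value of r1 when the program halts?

r4=3
r1=-9
r5=30
r4=(-9)&127=119
STR r5, [0] → M[0]=30
r1=(-9)^2=-11
r1=30-119=-89
r5=30-8=22
r1=M[0]=30
r5=M[0]=30
r1=119+15=134
r1=30^30=0
r5=30^0=30
r4=30%2=0
halt.

0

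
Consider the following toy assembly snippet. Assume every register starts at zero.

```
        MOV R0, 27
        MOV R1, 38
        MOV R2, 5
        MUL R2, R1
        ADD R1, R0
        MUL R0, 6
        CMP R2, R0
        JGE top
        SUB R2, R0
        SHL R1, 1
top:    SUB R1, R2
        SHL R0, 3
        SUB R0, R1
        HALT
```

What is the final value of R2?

190

after MOV R0, 27: R0=27
after MOV R1, 38: R1=38
after MOV R2, 5: R2=5
after MUL R2, R1: R2=5*38=190
after ADD R1, R0: R1=38+27=65
after MUL R0, 6: R0=27*6=162
CMP R2, R0  (cmp 190,162)
JGE top: taken
after SUB R1, R2: R1=65-190=-125
after SHL R0, 3: R0=162<<3=1296
after SUB R0, R1: R0=1296-(-125)=1421
halt.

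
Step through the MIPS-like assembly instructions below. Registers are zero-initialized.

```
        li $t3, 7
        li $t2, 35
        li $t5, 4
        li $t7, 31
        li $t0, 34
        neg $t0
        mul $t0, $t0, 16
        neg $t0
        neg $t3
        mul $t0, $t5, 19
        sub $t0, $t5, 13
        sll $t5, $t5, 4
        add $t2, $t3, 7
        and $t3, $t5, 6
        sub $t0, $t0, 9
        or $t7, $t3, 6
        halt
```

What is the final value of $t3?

0

$t3=7
$t2=35
$t5=4
$t7=31
$t0=34
$t0=-(34)=-34
$t0=(-34)*16=-544
$t0=-(-544)=544
$t3=-(7)=-7
$t0=4*19=76
$t0=4-13=-9
$t5=4<<4=64
$t2=(-7)+7=0
$t3=64&6=0
$t0=(-9)-9=-18
$t7=0|6=6
halt.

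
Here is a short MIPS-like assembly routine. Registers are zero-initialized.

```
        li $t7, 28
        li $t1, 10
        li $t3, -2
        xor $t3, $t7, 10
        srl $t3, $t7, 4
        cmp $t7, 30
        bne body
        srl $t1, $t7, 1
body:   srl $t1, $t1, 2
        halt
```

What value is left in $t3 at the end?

$t7=28
$t1=10
$t3=-2
$t3=28^10=22
$t3=28>>4=1
cmp $t7, 30  (cmp 28,30)
bne body: taken
$t1=10>>2=2
halt.

1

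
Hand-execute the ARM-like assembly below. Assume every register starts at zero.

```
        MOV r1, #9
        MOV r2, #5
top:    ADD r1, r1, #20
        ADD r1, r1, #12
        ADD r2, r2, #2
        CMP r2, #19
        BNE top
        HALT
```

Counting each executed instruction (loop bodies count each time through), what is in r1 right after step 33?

r1=9
r2=5
r1=9+20=29
r1=29+12=41
r2=5+2=7
CMP r2, #19  (cmp 7,19)
BNE top: taken
r1=41+20=61
r1=61+12=73
r2=7+2=9
CMP r2, #19  (cmp 9,19)
BNE top: taken
r1=73+20=93
r1=93+12=105
r2=9+2=11
CMP r2, #19  (cmp 11,19)
BNE top: taken
r1=105+20=125
r1=125+12=137
r2=11+2=13
CMP r2, #19  (cmp 13,19)
BNE top: taken
r1=137+20=157
r1=157+12=169
r2=13+2=15
CMP r2, #19  (cmp 15,19)
BNE top: taken
r1=169+20=189
r1=189+12=201
r2=15+2=17
CMP r2, #19  (cmp 17,19)
BNE top: taken
r1=201+20=221
After step 33: r1 = 221.

221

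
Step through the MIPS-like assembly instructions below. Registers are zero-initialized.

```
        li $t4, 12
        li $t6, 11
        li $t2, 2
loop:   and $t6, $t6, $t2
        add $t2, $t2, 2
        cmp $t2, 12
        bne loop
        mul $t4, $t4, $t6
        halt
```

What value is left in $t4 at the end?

li $t4, 12 → $t4=12
li $t6, 11 → $t6=11
li $t2, 2 → $t2=2
and $t6, $t6, $t2 → $t6=11&2=2
add $t2, $t2, 2 → $t2=2+2=4
cmp $t2, 12  (cmp 4,12)
bne loop: taken
and $t6, $t6, $t2 → $t6=2&4=0
add $t2, $t2, 2 → $t2=4+2=6
cmp $t2, 12  (cmp 6,12)
bne loop: taken
and $t6, $t6, $t2 → $t6=0&6=0
add $t2, $t2, 2 → $t2=6+2=8
cmp $t2, 12  (cmp 8,12)
bne loop: taken
and $t6, $t6, $t2 → $t6=0&8=0
add $t2, $t2, 2 → $t2=8+2=10
cmp $t2, 12  (cmp 10,12)
bne loop: taken
and $t6, $t6, $t2 → $t6=0&10=0
add $t2, $t2, 2 → $t2=10+2=12
cmp $t2, 12  (cmp 12,12)
bne loop: not taken
mul $t4, $t4, $t6 → $t4=12*0=0
halt.

0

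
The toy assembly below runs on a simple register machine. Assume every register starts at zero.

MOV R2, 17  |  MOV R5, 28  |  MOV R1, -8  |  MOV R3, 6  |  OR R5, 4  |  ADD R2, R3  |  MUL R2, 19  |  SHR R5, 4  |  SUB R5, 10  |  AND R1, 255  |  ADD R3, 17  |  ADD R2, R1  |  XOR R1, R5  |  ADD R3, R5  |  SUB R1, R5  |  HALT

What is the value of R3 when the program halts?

MOV R2, 17 → R2=17
MOV R5, 28 → R5=28
MOV R1, -8 → R1=-8
MOV R3, 6 → R3=6
OR R5, 4 → R5=28|4=28
ADD R2, R3 → R2=17+6=23
MUL R2, 19 → R2=23*19=437
SHR R5, 4 → R5=28>>4=1
SUB R5, 10 → R5=1-10=-9
AND R1, 255 → R1=(-8)&255=248
ADD R3, 17 → R3=6+17=23
ADD R2, R1 → R2=437+248=685
XOR R1, R5 → R1=248^(-9)=-241
ADD R3, R5 → R3=23+(-9)=14
SUB R1, R5 → R1=(-241)-(-9)=-232
halt.

14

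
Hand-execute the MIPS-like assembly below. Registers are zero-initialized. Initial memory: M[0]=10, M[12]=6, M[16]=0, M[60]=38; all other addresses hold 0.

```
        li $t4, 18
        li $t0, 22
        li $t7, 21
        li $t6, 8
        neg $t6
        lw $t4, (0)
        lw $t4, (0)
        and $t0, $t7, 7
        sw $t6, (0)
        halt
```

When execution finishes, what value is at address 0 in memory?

-8

after li $t4, 18: $t4=18
after li $t0, 22: $t0=22
after li $t7, 21: $t7=21
after li $t6, 8: $t6=8
after neg $t6: $t6=-(8)=-8
after lw $t4, (0): $t4=M[0]=10
after lw $t4, (0): $t4=M[0]=10
after and $t0, $t7, 7: $t0=21&7=5
sw $t6, (0) → M[0]=-8
halt.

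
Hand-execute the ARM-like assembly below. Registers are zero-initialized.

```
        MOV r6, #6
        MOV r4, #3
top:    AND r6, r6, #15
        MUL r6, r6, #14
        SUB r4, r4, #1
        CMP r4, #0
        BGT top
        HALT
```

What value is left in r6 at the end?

MOV r6, #6 → r6=6
MOV r4, #3 → r4=3
AND r6, r6, #15 → r6=6&15=6
MUL r6, r6, #14 → r6=6*14=84
SUB r4, r4, #1 → r4=3-1=2
CMP r4, #0  (cmp 2,0)
BGT top: taken
AND r6, r6, #15 → r6=84&15=4
MUL r6, r6, #14 → r6=4*14=56
SUB r4, r4, #1 → r4=2-1=1
CMP r4, #0  (cmp 1,0)
BGT top: taken
AND r6, r6, #15 → r6=56&15=8
MUL r6, r6, #14 → r6=8*14=112
SUB r4, r4, #1 → r4=1-1=0
CMP r4, #0  (cmp 0,0)
BGT top: not taken
halt.

112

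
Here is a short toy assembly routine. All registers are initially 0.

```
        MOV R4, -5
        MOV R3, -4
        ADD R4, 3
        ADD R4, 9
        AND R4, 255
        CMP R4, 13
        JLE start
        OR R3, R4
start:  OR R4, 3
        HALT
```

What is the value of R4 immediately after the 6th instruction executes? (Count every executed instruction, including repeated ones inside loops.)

7

after MOV R4, -5: R4=-5
after MOV R3, -4: R3=-4
after ADD R4, 3: R4=(-5)+3=-2
after ADD R4, 9: R4=(-2)+9=7
after AND R4, 255: R4=7&255=7
CMP R4, 13  (cmp 7,13)
After step 6: R4 = 7.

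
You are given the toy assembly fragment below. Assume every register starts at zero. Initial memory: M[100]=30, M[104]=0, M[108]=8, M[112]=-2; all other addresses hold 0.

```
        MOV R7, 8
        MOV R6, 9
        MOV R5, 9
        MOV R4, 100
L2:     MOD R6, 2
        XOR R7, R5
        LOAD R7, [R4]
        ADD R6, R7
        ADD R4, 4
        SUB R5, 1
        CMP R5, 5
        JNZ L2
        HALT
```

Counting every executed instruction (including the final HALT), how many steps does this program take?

37

R7=8
R6=9
R5=9
R4=100
R6=9%2=1
R7=8^9=1
R7=M[100]=30
R6=1+30=31
R4=100+4=104
R5=9-1=8
CMP R5, 5  (cmp 8,5)
JNZ L2: taken
R6=31%2=1
R7=30^8=22
R7=M[104]=0
R6=1+0=1
R4=104+4=108
R5=8-1=7
CMP R5, 5  (cmp 7,5)
JNZ L2: taken
R6=1%2=1
R7=0^7=7
R7=M[108]=8
R6=1+8=9
R4=108+4=112
R5=7-1=6
CMP R5, 5  (cmp 6,5)
JNZ L2: taken
R6=9%2=1
R7=8^6=14
R7=M[112]=-2
R6=1+(-2)=-1
R4=112+4=116
R5=6-1=5
CMP R5, 5  (cmp 5,5)
JNZ L2: not taken
halt.
Total executed instructions: 37.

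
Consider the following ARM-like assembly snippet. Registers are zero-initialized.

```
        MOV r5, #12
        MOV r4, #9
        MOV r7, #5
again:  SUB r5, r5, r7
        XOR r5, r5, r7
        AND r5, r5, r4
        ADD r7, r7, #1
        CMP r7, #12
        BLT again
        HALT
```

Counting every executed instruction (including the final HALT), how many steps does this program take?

MOV r5, #12 → r5=12
MOV r4, #9 → r4=9
MOV r7, #5 → r7=5
SUB r5, r5, r7 → r5=12-5=7
XOR r5, r5, r7 → r5=7^5=2
AND r5, r5, r4 → r5=2&9=0
ADD r7, r7, #1 → r7=5+1=6
CMP r7, #12  (cmp 6,12)
BLT again: taken
SUB r5, r5, r7 → r5=0-6=-6
XOR r5, r5, r7 → r5=(-6)^6=-4
AND r5, r5, r4 → r5=(-4)&9=8
ADD r7, r7, #1 → r7=6+1=7
CMP r7, #12  (cmp 7,12)
BLT again: taken
SUB r5, r5, r7 → r5=8-7=1
XOR r5, r5, r7 → r5=1^7=6
AND r5, r5, r4 → r5=6&9=0
ADD r7, r7, #1 → r7=7+1=8
CMP r7, #12  (cmp 8,12)
BLT again: taken
SUB r5, r5, r7 → r5=0-8=-8
XOR r5, r5, r7 → r5=(-8)^8=-16
AND r5, r5, r4 → r5=(-16)&9=0
ADD r7, r7, #1 → r7=8+1=9
CMP r7, #12  (cmp 9,12)
BLT again: taken
SUB r5, r5, r7 → r5=0-9=-9
XOR r5, r5, r7 → r5=(-9)^9=-2
AND r5, r5, r4 → r5=(-2)&9=8
ADD r7, r7, #1 → r7=9+1=10
CMP r7, #12  (cmp 10,12)
BLT again: taken
SUB r5, r5, r7 → r5=8-10=-2
XOR r5, r5, r7 → r5=(-2)^10=-12
AND r5, r5, r4 → r5=(-12)&9=0
ADD r7, r7, #1 → r7=10+1=11
CMP r7, #12  (cmp 11,12)
BLT again: taken
SUB r5, r5, r7 → r5=0-11=-11
XOR r5, r5, r7 → r5=(-11)^11=-2
AND r5, r5, r4 → r5=(-2)&9=8
ADD r7, r7, #1 → r7=11+1=12
CMP r7, #12  (cmp 12,12)
BLT again: not taken
halt.
Total executed instructions: 46.

46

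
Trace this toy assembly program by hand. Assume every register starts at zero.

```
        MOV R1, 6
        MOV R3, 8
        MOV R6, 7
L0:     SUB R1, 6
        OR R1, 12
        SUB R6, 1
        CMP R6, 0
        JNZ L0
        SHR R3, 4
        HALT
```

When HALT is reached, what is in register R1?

MOV R1, 6 → R1=6
MOV R3, 8 → R3=8
MOV R6, 7 → R6=7
SUB R1, 6 → R1=6-6=0
OR R1, 12 → R1=0|12=12
SUB R6, 1 → R6=7-1=6
CMP R6, 0  (cmp 6,0)
JNZ L0: taken
SUB R1, 6 → R1=12-6=6
OR R1, 12 → R1=6|12=14
SUB R6, 1 → R6=6-1=5
CMP R6, 0  (cmp 5,0)
JNZ L0: taken
SUB R1, 6 → R1=14-6=8
OR R1, 12 → R1=8|12=12
SUB R6, 1 → R6=5-1=4
CMP R6, 0  (cmp 4,0)
JNZ L0: taken
SUB R1, 6 → R1=12-6=6
OR R1, 12 → R1=6|12=14
SUB R6, 1 → R6=4-1=3
CMP R6, 0  (cmp 3,0)
JNZ L0: taken
SUB R1, 6 → R1=14-6=8
OR R1, 12 → R1=8|12=12
SUB R6, 1 → R6=3-1=2
CMP R6, 0  (cmp 2,0)
JNZ L0: taken
SUB R1, 6 → R1=12-6=6
OR R1, 12 → R1=6|12=14
SUB R6, 1 → R6=2-1=1
CMP R6, 0  (cmp 1,0)
JNZ L0: taken
SUB R1, 6 → R1=14-6=8
OR R1, 12 → R1=8|12=12
SUB R6, 1 → R6=1-1=0
CMP R6, 0  (cmp 0,0)
JNZ L0: not taken
SHR R3, 4 → R3=8>>4=0
halt.

12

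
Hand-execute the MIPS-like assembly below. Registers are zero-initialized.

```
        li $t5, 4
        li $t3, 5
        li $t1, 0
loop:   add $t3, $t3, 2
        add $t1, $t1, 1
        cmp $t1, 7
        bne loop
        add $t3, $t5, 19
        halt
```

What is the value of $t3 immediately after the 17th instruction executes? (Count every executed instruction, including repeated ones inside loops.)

li $t5, 4 → $t5=4
li $t3, 5 → $t3=5
li $t1, 0 → $t1=0
add $t3, $t3, 2 → $t3=5+2=7
add $t1, $t1, 1 → $t1=0+1=1
cmp $t1, 7  (cmp 1,7)
bne loop: taken
add $t3, $t3, 2 → $t3=7+2=9
add $t1, $t1, 1 → $t1=1+1=2
cmp $t1, 7  (cmp 2,7)
bne loop: taken
add $t3, $t3, 2 → $t3=9+2=11
add $t1, $t1, 1 → $t1=2+1=3
cmp $t1, 7  (cmp 3,7)
bne loop: taken
add $t3, $t3, 2 → $t3=11+2=13
add $t1, $t1, 1 → $t1=3+1=4
After step 17: $t3 = 13.

13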